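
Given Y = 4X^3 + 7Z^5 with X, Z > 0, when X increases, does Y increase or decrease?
Y increases

Taking the partial derivative:
∂Y/∂X = 12X^2

∂Y/∂X = 12X^2 > 0 (assuming positive values)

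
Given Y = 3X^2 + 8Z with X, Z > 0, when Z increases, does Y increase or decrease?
Y increases

Taking the partial derivative:
∂Y/∂Z = 8

∂Y/∂Z = 8 > 0 (assuming positive values)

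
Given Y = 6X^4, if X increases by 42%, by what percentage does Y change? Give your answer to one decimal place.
306.6%

For Y = 6X^4:
If X → X(1 + 0.42)
Then Y → Y · (1 + 0.42)^4
     ≈ Y · 4.0659

Percentage change = ((1 + 0.42)^4 − 1) × 100% ≈ 306.6%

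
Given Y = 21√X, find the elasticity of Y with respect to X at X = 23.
Elasticity = 1/2

Elasticity = (dY/dX) · (X/Y)

dY/dX = 21/(2·√X)
At X = 23: dY/dX = 21·√23/46, Y = 21·√23

Elasticity = (21·√23/46) · (23 / (21·√23)) = 1/2

Interpretation: for a small percentage change in X, the percentage change in Y is approximately 0.50 times as large.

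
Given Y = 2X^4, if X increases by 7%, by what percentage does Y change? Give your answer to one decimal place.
31.1%

For Y = 2X^4:
If X → X(1 + 0.07)
Then Y → Y · (1 + 0.07)^4
     ≈ Y · 1.3108

Percentage change = ((1 + 0.07)^4 − 1) × 100% ≈ 31.1%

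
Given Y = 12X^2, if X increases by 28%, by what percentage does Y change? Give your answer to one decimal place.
63.8%

For Y = 12X^2:
If X → X(1 + 0.28)
Then Y → Y · (1 + 0.28)^2
     = Y · 1.6384

Percentage change = ((1 + 0.28)^2 − 1) × 100% ≈ 63.8%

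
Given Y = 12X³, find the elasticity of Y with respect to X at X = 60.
Elasticity = 3

Elasticity = (dY/dX) · (X/Y)

dY/dX = 36·X²
At X = 60: dY/dX = 129600, Y = 2592000

Elasticity = 129600 · (60 / 2592000) = 3

Interpretation: for a small percentage change in X, the percentage change in Y is approximately 3.00 times as large.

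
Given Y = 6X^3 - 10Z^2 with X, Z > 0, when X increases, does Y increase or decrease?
Y increases

Taking the partial derivative:
∂Y/∂X = 18X^2

∂Y/∂X = 18X^2 > 0 (assuming positive values)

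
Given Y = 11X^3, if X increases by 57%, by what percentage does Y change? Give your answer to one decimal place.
287.0%

For Y = 11X^3:
If X → X(1 + 0.57)
Then Y → Y · (1 + 0.57)^3
     ≈ Y · 3.8699

Percentage change = ((1 + 0.57)^3 − 1) × 100% ≈ 287.0%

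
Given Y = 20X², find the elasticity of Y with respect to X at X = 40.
Elasticity = 2

Elasticity = (dY/dX) · (X/Y)

dY/dX = 40·X
At X = 40: dY/dX = 1600, Y = 32000

Elasticity = 1600 · (40 / 32000) = 2

Interpretation: for a small percentage change in X, the percentage change in Y is approximately 2.00 times as large.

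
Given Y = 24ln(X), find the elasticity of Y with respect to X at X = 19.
Elasticity = 1/ln(19) ≈ 0.3396

Elasticity = (dY/dX) · (X/Y)

dY/dX = 24/X
At X = 19: dY/dX = 24/19, Y = 24·ln(19)

Elasticity = (24/19) · (19 / (24·ln(19))) = 1/ln(19) ≈ 0.3396

Interpretation: for a small percentage change in X, the percentage change in Y is approximately 0.34 times as large.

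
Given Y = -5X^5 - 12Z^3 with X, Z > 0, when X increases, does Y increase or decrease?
Y decreases

Taking the partial derivative:
∂Y/∂X = -25X^4

∂Y/∂X = -25X^4 < 0 (assuming positive values)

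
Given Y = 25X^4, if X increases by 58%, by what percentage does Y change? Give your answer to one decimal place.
523.2%

For Y = 25X^4:
If X → X(1 + 0.58)
Then Y → Y · (1 + 0.58)^4
     ≈ Y · 6.2320

Percentage change = ((1 + 0.58)^4 − 1) × 100% ≈ 523.2%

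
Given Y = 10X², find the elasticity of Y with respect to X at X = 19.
Elasticity = 2

Elasticity = (dY/dX) · (X/Y)

dY/dX = 20·X
At X = 19: dY/dX = 380, Y = 3610

Elasticity = 380 · (19 / 3610) = 2

Interpretation: for a small percentage change in X, the percentage change in Y is approximately 2.00 times as large.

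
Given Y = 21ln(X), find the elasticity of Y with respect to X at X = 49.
Elasticity = 1/ln(49) ≈ 0.2569

Elasticity = (dY/dX) · (X/Y)

dY/dX = 21/X
At X = 49: dY/dX = 3/7, Y = 21·ln(49)

Elasticity = (3/7) · (49 / (21·ln(49))) = 1/ln(49) ≈ 0.2569

Interpretation: for a small percentage change in X, the percentage change in Y is approximately 0.26 times as large.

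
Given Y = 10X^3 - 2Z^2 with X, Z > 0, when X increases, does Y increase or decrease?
Y increases

Taking the partial derivative:
∂Y/∂X = 30X^2

∂Y/∂X = 30X^2 > 0 (assuming positive values)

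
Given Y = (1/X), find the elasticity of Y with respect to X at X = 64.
Elasticity = -1

Elasticity = (dY/dX) · (X/Y)

dY/dX = -1/X²
At X = 64: dY/dX = -1/4096, Y = 1/64

Elasticity = (-1/4096) · (64 / (1/64)) = -1

Interpretation: for a small percentage change in X, the percentage change in Y is approximately -1.00 times as large.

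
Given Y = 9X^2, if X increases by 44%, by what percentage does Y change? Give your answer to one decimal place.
107.4%

For Y = 9X^2:
If X → X(1 + 0.44)
Then Y → Y · (1 + 0.44)^2
     = Y · 2.0736

Percentage change = ((1 + 0.44)^2 − 1) × 100% ≈ 107.4%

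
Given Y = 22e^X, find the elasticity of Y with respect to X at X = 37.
Elasticity = 37

Elasticity = (dY/dX) · (X/Y)

dY/dX = 22·e^X
At X = 37: dY/dX = 22·e^37, Y = 22·e^37

Elasticity = (22·e^37) · (37 / (22·e^37)) = 37

Interpretation: for a small percentage change in X, the percentage change in Y is approximately 37.00 times as large.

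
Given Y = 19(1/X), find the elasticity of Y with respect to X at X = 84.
Elasticity = -1

Elasticity = (dY/dX) · (X/Y)

dY/dX = -19/X²
At X = 84: dY/dX = -19/7056, Y = 19/84

Elasticity = (-19/7056) · (84 / (19/84)) = -1

Interpretation: for a small percentage change in X, the percentage change in Y is approximately -1.00 times as large.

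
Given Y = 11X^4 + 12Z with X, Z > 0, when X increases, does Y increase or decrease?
Y increases

Taking the partial derivative:
∂Y/∂X = 44X^3

∂Y/∂X = 44X^3 > 0 (assuming positive values)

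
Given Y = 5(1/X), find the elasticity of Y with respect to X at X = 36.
Elasticity = -1

Elasticity = (dY/dX) · (X/Y)

dY/dX = -5/X²
At X = 36: dY/dX = -5/1296, Y = 5/36

Elasticity = (-5/1296) · (36 / (5/36)) = -1

Interpretation: for a small percentage change in X, the percentage change in Y is approximately -1.00 times as large.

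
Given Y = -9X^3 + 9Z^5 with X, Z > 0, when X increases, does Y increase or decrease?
Y decreases

Taking the partial derivative:
∂Y/∂X = -27X^2

∂Y/∂X = -27X^2 < 0 (assuming positive values)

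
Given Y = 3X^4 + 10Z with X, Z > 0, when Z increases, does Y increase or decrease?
Y increases

Taking the partial derivative:
∂Y/∂Z = 10

∂Y/∂Z = 10 > 0 (assuming positive values)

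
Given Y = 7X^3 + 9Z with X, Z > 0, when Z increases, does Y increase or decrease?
Y increases

Taking the partial derivative:
∂Y/∂Z = 9

∂Y/∂Z = 9 > 0 (assuming positive values)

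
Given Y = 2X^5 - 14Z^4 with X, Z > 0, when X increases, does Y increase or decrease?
Y increases

Taking the partial derivative:
∂Y/∂X = 10X^4

∂Y/∂X = 10X^4 > 0 (assuming positive values)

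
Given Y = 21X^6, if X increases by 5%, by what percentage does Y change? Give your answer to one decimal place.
34.0%

For Y = 21X^6:
If X → X(1 + 0.05)
Then Y → Y · (1 + 0.05)^6
     ≈ Y · 1.3401

Percentage change = ((1 + 0.05)^6 − 1) × 100% ≈ 34.0%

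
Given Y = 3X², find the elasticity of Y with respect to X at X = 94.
Elasticity = 2

Elasticity = (dY/dX) · (X/Y)

dY/dX = 6·X
At X = 94: dY/dX = 564, Y = 26508

Elasticity = 564 · (94 / 26508) = 2

Interpretation: for a small percentage change in X, the percentage change in Y is approximately 2.00 times as large.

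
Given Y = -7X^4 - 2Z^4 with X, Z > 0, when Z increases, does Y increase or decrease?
Y decreases

Taking the partial derivative:
∂Y/∂Z = -8Z^3

∂Y/∂Z = -8Z^3 < 0 (assuming positive values)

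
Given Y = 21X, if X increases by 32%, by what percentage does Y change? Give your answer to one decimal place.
32.0%

For Y = 21X:
If X → X(1 + 0.32)
Then Y → Y · (1 + 0.32)^1
     = Y · 1.3200

Percentage change = ((1 + 0.32)^1 − 1) × 100% = 32.0%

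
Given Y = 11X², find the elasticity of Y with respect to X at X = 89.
Elasticity = 2

Elasticity = (dY/dX) · (X/Y)

dY/dX = 22·X
At X = 89: dY/dX = 1958, Y = 87131

Elasticity = 1958 · (89 / 87131) = 2

Interpretation: for a small percentage change in X, the percentage change in Y is approximately 2.00 times as large.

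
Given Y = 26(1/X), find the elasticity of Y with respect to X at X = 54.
Elasticity = -1

Elasticity = (dY/dX) · (X/Y)

dY/dX = -26/X²
At X = 54: dY/dX = -13/1458, Y = 13/27

Elasticity = (-13/1458) · (54 / (13/27)) = -1

Interpretation: for a small percentage change in X, the percentage change in Y is approximately -1.00 times as large.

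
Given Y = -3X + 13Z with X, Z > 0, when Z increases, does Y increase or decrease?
Y increases

Taking the partial derivative:
∂Y/∂Z = 13

∂Y/∂Z = 13 > 0 (assuming positive values)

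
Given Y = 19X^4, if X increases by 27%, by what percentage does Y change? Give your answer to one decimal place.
160.1%

For Y = 19X^4:
If X → X(1 + 0.27)
Then Y → Y · (1 + 0.27)^4
     ≈ Y · 2.6014

Percentage change = ((1 + 0.27)^4 − 1) × 100% ≈ 160.1%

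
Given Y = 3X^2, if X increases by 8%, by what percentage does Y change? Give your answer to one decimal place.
16.6%

For Y = 3X^2:
If X → X(1 + 0.08)
Then Y → Y · (1 + 0.08)^2
     = Y · 1.1664

Percentage change = ((1 + 0.08)^2 − 1) × 100% ≈ 16.6%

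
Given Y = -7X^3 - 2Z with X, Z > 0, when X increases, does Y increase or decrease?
Y decreases

Taking the partial derivative:
∂Y/∂X = -21X^2

∂Y/∂X = -21X^2 < 0 (assuming positive values)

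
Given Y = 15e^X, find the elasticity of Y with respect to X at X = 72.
Elasticity = 72

Elasticity = (dY/dX) · (X/Y)

dY/dX = 15·e^X
At X = 72: dY/dX = 15·e^72, Y = 15·e^72

Elasticity = (15·e^72) · (72 / (15·e^72)) = 72

Interpretation: for a small percentage change in X, the percentage change in Y is approximately 72.00 times as large.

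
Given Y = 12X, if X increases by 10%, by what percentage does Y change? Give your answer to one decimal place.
10.0%

For Y = 12X:
If X → X(1 + 0.1)
Then Y → Y · (1 + 0.1)^1
     = Y · 1.1000

Percentage change = ((1 + 0.1)^1 − 1) × 100% = 10.0%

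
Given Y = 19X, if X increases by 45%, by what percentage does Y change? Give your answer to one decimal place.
45.0%

For Y = 19X:
If X → X(1 + 0.45)
Then Y → Y · (1 + 0.45)^1
     = Y · 1.4500

Percentage change = ((1 + 0.45)^1 − 1) × 100% = 45.0%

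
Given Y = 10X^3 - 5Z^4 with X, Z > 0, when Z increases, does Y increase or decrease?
Y decreases

Taking the partial derivative:
∂Y/∂Z = -20Z^3

∂Y/∂Z = -20Z^3 < 0 (assuming positive values)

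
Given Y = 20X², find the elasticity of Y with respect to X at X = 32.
Elasticity = 2

Elasticity = (dY/dX) · (X/Y)

dY/dX = 40·X
At X = 32: dY/dX = 1280, Y = 20480

Elasticity = 1280 · (32 / 20480) = 2

Interpretation: for a small percentage change in X, the percentage change in Y is approximately 2.00 times as large.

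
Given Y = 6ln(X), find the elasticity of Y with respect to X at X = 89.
Elasticity = 1/ln(89) ≈ 0.2228

Elasticity = (dY/dX) · (X/Y)

dY/dX = 6/X
At X = 89: dY/dX = 6/89, Y = 6·ln(89)

Elasticity = (6/89) · (89 / (6·ln(89))) = 1/ln(89) ≈ 0.2228

Interpretation: for a small percentage change in X, the percentage change in Y is approximately 0.22 times as large.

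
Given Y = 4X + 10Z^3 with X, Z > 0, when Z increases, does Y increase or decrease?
Y increases

Taking the partial derivative:
∂Y/∂Z = 30Z^2

∂Y/∂Z = 30Z^2 > 0 (assuming positive values)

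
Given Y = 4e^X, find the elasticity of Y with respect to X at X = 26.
Elasticity = 26

Elasticity = (dY/dX) · (X/Y)

dY/dX = 4·e^X
At X = 26: dY/dX = 4·e^26, Y = 4·e^26

Elasticity = (4·e^26) · (26 / (4·e^26)) = 26

Interpretation: for a small percentage change in X, the percentage change in Y is approximately 26.00 times as large.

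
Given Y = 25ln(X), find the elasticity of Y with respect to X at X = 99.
Elasticity = 1/ln(99) ≈ 0.2176

Elasticity = (dY/dX) · (X/Y)

dY/dX = 25/X
At X = 99: dY/dX = 25/99, Y = 25·ln(99)

Elasticity = (25/99) · (99 / (25·ln(99))) = 1/ln(99) ≈ 0.2176

Interpretation: for a small percentage change in X, the percentage change in Y is approximately 0.22 times as large.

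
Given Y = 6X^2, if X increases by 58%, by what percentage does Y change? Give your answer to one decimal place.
149.6%

For Y = 6X^2:
If X → X(1 + 0.58)
Then Y → Y · (1 + 0.58)^2
     = Y · 2.4964

Percentage change = ((1 + 0.58)^2 − 1) × 100% ≈ 149.6%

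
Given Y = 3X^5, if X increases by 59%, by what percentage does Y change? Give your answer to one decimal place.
916.2%

For Y = 3X^5:
If X → X(1 + 0.59)
Then Y → Y · (1 + 0.59)^5
     ≈ Y · 10.1622

Percentage change = ((1 + 0.59)^5 − 1) × 100% ≈ 916.2%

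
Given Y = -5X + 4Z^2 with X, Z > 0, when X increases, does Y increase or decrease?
Y decreases

Taking the partial derivative:
∂Y/∂X = -5

∂Y/∂X = -5 < 0 (assuming positive values)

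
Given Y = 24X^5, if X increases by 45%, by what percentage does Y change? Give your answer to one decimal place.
541.0%

For Y = 24X^5:
If X → X(1 + 0.45)
Then Y → Y · (1 + 0.45)^5
     ≈ Y · 6.4097

Percentage change = ((1 + 0.45)^5 − 1) × 100% ≈ 541.0%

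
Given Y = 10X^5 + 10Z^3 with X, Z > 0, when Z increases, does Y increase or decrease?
Y increases

Taking the partial derivative:
∂Y/∂Z = 30Z^2

∂Y/∂Z = 30Z^2 > 0 (assuming positive values)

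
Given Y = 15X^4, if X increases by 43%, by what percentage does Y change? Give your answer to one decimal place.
318.2%

For Y = 15X^4:
If X → X(1 + 0.43)
Then Y → Y · (1 + 0.43)^4
     ≈ Y · 4.1816

Percentage change = ((1 + 0.43)^4 − 1) × 100% ≈ 318.2%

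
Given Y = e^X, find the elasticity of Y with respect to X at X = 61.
Elasticity = 61

Elasticity = (dY/dX) · (X/Y)

dY/dX = e^X
At X = 61: dY/dX = e^61, Y = e^61

Elasticity = (e^61) · (61 / (e^61)) = 61

Interpretation: for a small percentage change in X, the percentage change in Y is approximately 61.00 times as large.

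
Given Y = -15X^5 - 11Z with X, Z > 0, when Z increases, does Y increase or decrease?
Y decreases

Taking the partial derivative:
∂Y/∂Z = -11

∂Y/∂Z = -11 < 0 (assuming positive values)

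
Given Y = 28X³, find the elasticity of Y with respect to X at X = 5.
Elasticity = 3

Elasticity = (dY/dX) · (X/Y)

dY/dX = 84·X²
At X = 5: dY/dX = 2100, Y = 3500

Elasticity = 2100 · (5 / 3500) = 3

Interpretation: for a small percentage change in X, the percentage change in Y is approximately 3.00 times as large.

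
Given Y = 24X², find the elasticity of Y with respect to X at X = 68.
Elasticity = 2

Elasticity = (dY/dX) · (X/Y)

dY/dX = 48·X
At X = 68: dY/dX = 3264, Y = 110976

Elasticity = 3264 · (68 / 110976) = 2

Interpretation: for a small percentage change in X, the percentage change in Y is approximately 2.00 times as large.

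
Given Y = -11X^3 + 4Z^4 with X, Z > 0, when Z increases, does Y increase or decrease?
Y increases

Taking the partial derivative:
∂Y/∂Z = 16Z^3

∂Y/∂Z = 16Z^3 > 0 (assuming positive values)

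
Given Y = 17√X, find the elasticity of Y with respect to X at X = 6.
Elasticity = 1/2

Elasticity = (dY/dX) · (X/Y)

dY/dX = 17/(2·√X)
At X = 6: dY/dX = 17·√6/12, Y = 17·√6

Elasticity = (17·√6/12) · (6 / (17·√6)) = 1/2

Interpretation: for a small percentage change in X, the percentage change in Y is approximately 0.50 times as large.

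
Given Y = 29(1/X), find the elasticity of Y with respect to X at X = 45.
Elasticity = -1

Elasticity = (dY/dX) · (X/Y)

dY/dX = -29/X²
At X = 45: dY/dX = -29/2025, Y = 29/45

Elasticity = (-29/2025) · (45 / (29/45)) = -1

Interpretation: for a small percentage change in X, the percentage change in Y is approximately -1.00 times as large.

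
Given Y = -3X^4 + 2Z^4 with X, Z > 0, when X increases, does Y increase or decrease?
Y decreases

Taking the partial derivative:
∂Y/∂X = -12X^3

∂Y/∂X = -12X^3 < 0 (assuming positive values)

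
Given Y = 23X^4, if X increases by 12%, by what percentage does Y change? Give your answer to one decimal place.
57.4%

For Y = 23X^4:
If X → X(1 + 0.12)
Then Y → Y · (1 + 0.12)^4
     ≈ Y · 1.5735

Percentage change = ((1 + 0.12)^4 − 1) × 100% ≈ 57.4%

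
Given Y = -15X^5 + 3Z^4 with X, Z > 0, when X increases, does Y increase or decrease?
Y decreases

Taking the partial derivative:
∂Y/∂X = -75X^4

∂Y/∂X = -75X^4 < 0 (assuming positive values)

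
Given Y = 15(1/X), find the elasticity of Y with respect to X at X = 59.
Elasticity = -1

Elasticity = (dY/dX) · (X/Y)

dY/dX = -15/X²
At X = 59: dY/dX = -15/3481, Y = 15/59

Elasticity = (-15/3481) · (59 / (15/59)) = -1

Interpretation: for a small percentage change in X, the percentage change in Y is approximately -1.00 times as large.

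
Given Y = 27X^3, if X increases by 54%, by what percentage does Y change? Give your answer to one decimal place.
265.2%

For Y = 27X^3:
If X → X(1 + 0.54)
Then Y → Y · (1 + 0.54)^3
     ≈ Y · 3.6523

Percentage change = ((1 + 0.54)^3 − 1) × 100% ≈ 265.2%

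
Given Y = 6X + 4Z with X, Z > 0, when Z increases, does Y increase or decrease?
Y increases

Taking the partial derivative:
∂Y/∂Z = 4

∂Y/∂Z = 4 > 0 (assuming positive values)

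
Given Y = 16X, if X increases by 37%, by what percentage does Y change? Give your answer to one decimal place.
37.0%

For Y = 16X:
If X → X(1 + 0.37)
Then Y → Y · (1 + 0.37)^1
     = Y · 1.3700

Percentage change = ((1 + 0.37)^1 − 1) × 100% = 37.0%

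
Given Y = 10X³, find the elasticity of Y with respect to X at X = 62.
Elasticity = 3

Elasticity = (dY/dX) · (X/Y)

dY/dX = 30·X²
At X = 62: dY/dX = 115320, Y = 2383280

Elasticity = 115320 · (62 / 2383280) = 3

Interpretation: for a small percentage change in X, the percentage change in Y is approximately 3.00 times as large.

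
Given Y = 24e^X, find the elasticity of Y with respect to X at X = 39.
Elasticity = 39

Elasticity = (dY/dX) · (X/Y)

dY/dX = 24·e^X
At X = 39: dY/dX = 24·e^39, Y = 24·e^39

Elasticity = (24·e^39) · (39 / (24·e^39)) = 39

Interpretation: for a small percentage change in X, the percentage change in Y is approximately 39.00 times as large.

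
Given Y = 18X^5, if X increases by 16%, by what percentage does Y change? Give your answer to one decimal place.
110.0%

For Y = 18X^5:
If X → X(1 + 0.16)
Then Y → Y · (1 + 0.16)^5
     ≈ Y · 2.1003

Percentage change = ((1 + 0.16)^5 − 1) × 100% ≈ 110.0%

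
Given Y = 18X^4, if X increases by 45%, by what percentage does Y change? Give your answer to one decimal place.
342.1%

For Y = 18X^4:
If X → X(1 + 0.45)
Then Y → Y · (1 + 0.45)^4
     ≈ Y · 4.4205

Percentage change = ((1 + 0.45)^4 − 1) × 100% ≈ 342.1%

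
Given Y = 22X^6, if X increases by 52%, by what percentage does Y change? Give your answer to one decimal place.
1133.3%

For Y = 22X^6:
If X → X(1 + 0.52)
Then Y → Y · (1 + 0.52)^6
     ≈ Y · 12.3328

Percentage change = ((1 + 0.52)^6 − 1) × 100% ≈ 1133.3%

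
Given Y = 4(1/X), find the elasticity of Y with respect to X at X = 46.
Elasticity = -1

Elasticity = (dY/dX) · (X/Y)

dY/dX = -4/X²
At X = 46: dY/dX = -1/529, Y = 2/23

Elasticity = (-1/529) · (46 / (2/23)) = -1

Interpretation: for a small percentage change in X, the percentage change in Y is approximately -1.00 times as large.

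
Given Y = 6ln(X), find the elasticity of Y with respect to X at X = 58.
Elasticity = 1/ln(58) ≈ 0.2463

Elasticity = (dY/dX) · (X/Y)

dY/dX = 6/X
At X = 58: dY/dX = 3/29, Y = 6·ln(58)

Elasticity = (3/29) · (58 / (6·ln(58))) = 1/ln(58) ≈ 0.2463

Interpretation: for a small percentage change in X, the percentage change in Y is approximately 0.25 times as large.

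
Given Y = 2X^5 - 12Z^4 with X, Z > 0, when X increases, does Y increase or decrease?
Y increases

Taking the partial derivative:
∂Y/∂X = 10X^4

∂Y/∂X = 10X^4 > 0 (assuming positive values)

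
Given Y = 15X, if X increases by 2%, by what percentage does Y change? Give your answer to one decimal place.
2.0%

For Y = 15X:
If X → X(1 + 0.02)
Then Y → Y · (1 + 0.02)^1
     = Y · 1.0200

Percentage change = ((1 + 0.02)^1 − 1) × 100% = 2.0%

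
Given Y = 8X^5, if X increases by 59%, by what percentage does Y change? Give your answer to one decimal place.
916.2%

For Y = 8X^5:
If X → X(1 + 0.59)
Then Y → Y · (1 + 0.59)^5
     ≈ Y · 10.1622

Percentage change = ((1 + 0.59)^5 − 1) × 100% ≈ 916.2%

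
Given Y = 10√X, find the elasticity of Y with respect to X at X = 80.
Elasticity = 1/2

Elasticity = (dY/dX) · (X/Y)

dY/dX = 5/√X
At X = 80: dY/dX = √5/4, Y = 40·√5

Elasticity = (√5/4) · (80 / (40·√5)) = 1/2

Interpretation: for a small percentage change in X, the percentage change in Y is approximately 0.50 times as large.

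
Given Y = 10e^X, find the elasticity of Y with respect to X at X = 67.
Elasticity = 67

Elasticity = (dY/dX) · (X/Y)

dY/dX = 10·e^X
At X = 67: dY/dX = 10·e^67, Y = 10·e^67

Elasticity = (10·e^67) · (67 / (10·e^67)) = 67

Interpretation: for a small percentage change in X, the percentage change in Y is approximately 67.00 times as large.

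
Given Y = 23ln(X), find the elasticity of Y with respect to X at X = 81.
Elasticity = 1/ln(81) ≈ 0.2276

Elasticity = (dY/dX) · (X/Y)

dY/dX = 23/X
At X = 81: dY/dX = 23/81, Y = 23·ln(81)

Elasticity = (23/81) · (81 / (23·ln(81))) = 1/ln(81) ≈ 0.2276

Interpretation: for a small percentage change in X, the percentage change in Y is approximately 0.23 times as large.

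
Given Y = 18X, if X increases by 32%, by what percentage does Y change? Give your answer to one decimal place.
32.0%

For Y = 18X:
If X → X(1 + 0.32)
Then Y → Y · (1 + 0.32)^1
     = Y · 1.3200

Percentage change = ((1 + 0.32)^1 − 1) × 100% = 32.0%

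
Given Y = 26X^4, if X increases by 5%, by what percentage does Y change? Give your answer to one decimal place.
21.6%

For Y = 26X^4:
If X → X(1 + 0.05)
Then Y → Y · (1 + 0.05)^4
     ≈ Y · 1.2155

Percentage change = ((1 + 0.05)^4 − 1) × 100% ≈ 21.6%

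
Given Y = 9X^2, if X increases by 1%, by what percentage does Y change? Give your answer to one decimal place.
2.0%

For Y = 9X^2:
If X → X(1 + 0.01)
Then Y → Y · (1 + 0.01)^2
     = Y · 1.0201

Percentage change = ((1 + 0.01)^2 − 1) × 100% ≈ 2.0%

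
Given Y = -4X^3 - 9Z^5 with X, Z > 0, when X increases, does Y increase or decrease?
Y decreases

Taking the partial derivative:
∂Y/∂X = -12X^2

∂Y/∂X = -12X^2 < 0 (assuming positive values)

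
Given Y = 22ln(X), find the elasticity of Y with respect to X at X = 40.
Elasticity = 1/ln(40) ≈ 0.2711

Elasticity = (dY/dX) · (X/Y)

dY/dX = 22/X
At X = 40: dY/dX = 11/20, Y = 22·ln(40)

Elasticity = (11/20) · (40 / (22·ln(40))) = 1/ln(40) ≈ 0.2711

Interpretation: for a small percentage change in X, the percentage change in Y is approximately 0.27 times as large.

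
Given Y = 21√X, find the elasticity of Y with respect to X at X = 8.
Elasticity = 1/2

Elasticity = (dY/dX) · (X/Y)

dY/dX = 21/(2·√X)
At X = 8: dY/dX = 21·√2/8, Y = 42·√2

Elasticity = (21·√2/8) · (8 / (42·√2)) = 1/2

Interpretation: for a small percentage change in X, the percentage change in Y is approximately 0.50 times as large.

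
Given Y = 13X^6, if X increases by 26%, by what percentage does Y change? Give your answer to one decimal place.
300.2%

For Y = 13X^6:
If X → X(1 + 0.26)
Then Y → Y · (1 + 0.26)^6
     ≈ Y · 4.0015

Percentage change = ((1 + 0.26)^6 − 1) × 100% ≈ 300.2%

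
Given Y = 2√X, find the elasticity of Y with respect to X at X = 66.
Elasticity = 1/2

Elasticity = (dY/dX) · (X/Y)

dY/dX = 1/√X
At X = 66: dY/dX = √66/66, Y = 2·√66

Elasticity = (√66/66) · (66 / (2·√66)) = 1/2

Interpretation: for a small percentage change in X, the percentage change in Y is approximately 0.50 times as large.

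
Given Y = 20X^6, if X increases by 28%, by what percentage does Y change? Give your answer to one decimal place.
339.8%

For Y = 20X^6:
If X → X(1 + 0.28)
Then Y → Y · (1 + 0.28)^6
     ≈ Y · 4.3980

Percentage change = ((1 + 0.28)^6 − 1) × 100% ≈ 339.8%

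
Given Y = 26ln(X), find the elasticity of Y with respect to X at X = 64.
Elasticity = 1/ln(64) ≈ 0.2404

Elasticity = (dY/dX) · (X/Y)

dY/dX = 26/X
At X = 64: dY/dX = 13/32, Y = 26·ln(64)

Elasticity = (13/32) · (64 / (26·ln(64))) = 1/ln(64) ≈ 0.2404

Interpretation: for a small percentage change in X, the percentage change in Y is approximately 0.24 times as large.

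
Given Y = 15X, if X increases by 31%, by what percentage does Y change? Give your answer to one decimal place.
31.0%

For Y = 15X:
If X → X(1 + 0.31)
Then Y → Y · (1 + 0.31)^1
     = Y · 1.3100

Percentage change = ((1 + 0.31)^1 − 1) × 100% = 31.0%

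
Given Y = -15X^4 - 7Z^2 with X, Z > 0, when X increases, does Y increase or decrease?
Y decreases

Taking the partial derivative:
∂Y/∂X = -60X^3

∂Y/∂X = -60X^3 < 0 (assuming positive values)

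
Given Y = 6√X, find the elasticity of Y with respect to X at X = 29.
Elasticity = 1/2

Elasticity = (dY/dX) · (X/Y)

dY/dX = 3/√X
At X = 29: dY/dX = 3·√29/29, Y = 6·√29

Elasticity = (3·√29/29) · (29 / (6·√29)) = 1/2

Interpretation: for a small percentage change in X, the percentage change in Y is approximately 0.50 times as large.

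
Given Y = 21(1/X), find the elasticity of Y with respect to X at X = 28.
Elasticity = -1

Elasticity = (dY/dX) · (X/Y)

dY/dX = -21/X²
At X = 28: dY/dX = -3/112, Y = 3/4

Elasticity = (-3/112) · (28 / (3/4)) = -1

Interpretation: for a small percentage change in X, the percentage change in Y is approximately -1.00 times as large.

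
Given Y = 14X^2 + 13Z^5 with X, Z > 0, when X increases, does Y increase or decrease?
Y increases

Taking the partial derivative:
∂Y/∂X = 28X

∂Y/∂X = 28X > 0 (assuming positive values)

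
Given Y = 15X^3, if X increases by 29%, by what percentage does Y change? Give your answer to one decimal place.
114.7%

For Y = 15X^3:
If X → X(1 + 0.29)
Then Y → Y · (1 + 0.29)^3
     ≈ Y · 2.1467

Percentage change = ((1 + 0.29)^3 − 1) × 100% ≈ 114.7%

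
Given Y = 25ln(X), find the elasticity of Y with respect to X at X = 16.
Elasticity = 1/ln(16) ≈ 0.3607

Elasticity = (dY/dX) · (X/Y)

dY/dX = 25/X
At X = 16: dY/dX = 25/16, Y = 25·ln(16)

Elasticity = (25/16) · (16 / (25·ln(16))) = 1/ln(16) ≈ 0.3607

Interpretation: for a small percentage change in X, the percentage change in Y is approximately 0.36 times as large.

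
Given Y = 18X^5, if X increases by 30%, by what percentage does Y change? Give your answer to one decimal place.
271.3%

For Y = 18X^5:
If X → X(1 + 0.3)
Then Y → Y · (1 + 0.3)^5
     ≈ Y · 3.7129

Percentage change = ((1 + 0.3)^5 − 1) × 100% ≈ 271.3%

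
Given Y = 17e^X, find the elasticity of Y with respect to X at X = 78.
Elasticity = 78

Elasticity = (dY/dX) · (X/Y)

dY/dX = 17·e^X
At X = 78: dY/dX = 17·e^78, Y = 17·e^78

Elasticity = (17·e^78) · (78 / (17·e^78)) = 78

Interpretation: for a small percentage change in X, the percentage change in Y is approximately 78.00 times as large.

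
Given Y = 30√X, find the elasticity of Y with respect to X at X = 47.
Elasticity = 1/2

Elasticity = (dY/dX) · (X/Y)

dY/dX = 15/√X
At X = 47: dY/dX = 15·√47/47, Y = 30·√47

Elasticity = (15·√47/47) · (47 / (30·√47)) = 1/2

Interpretation: for a small percentage change in X, the percentage change in Y is approximately 0.50 times as large.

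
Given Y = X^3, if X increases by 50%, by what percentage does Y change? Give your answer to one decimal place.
237.5%

For Y = X^3:
If X → X(1 + 0.5)
Then Y → Y · (1 + 0.5)^3
     = Y · 3.3750

Percentage change = ((1 + 0.5)^3 − 1) × 100% = 237.5%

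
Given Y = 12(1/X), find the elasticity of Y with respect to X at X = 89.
Elasticity = -1

Elasticity = (dY/dX) · (X/Y)

dY/dX = -12/X²
At X = 89: dY/dX = -12/7921, Y = 12/89

Elasticity = (-12/7921) · (89 / (12/89)) = -1

Interpretation: for a small percentage change in X, the percentage change in Y is approximately -1.00 times as large.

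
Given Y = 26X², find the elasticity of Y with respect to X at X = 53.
Elasticity = 2

Elasticity = (dY/dX) · (X/Y)

dY/dX = 52·X
At X = 53: dY/dX = 2756, Y = 73034

Elasticity = 2756 · (53 / 73034) = 2

Interpretation: for a small percentage change in X, the percentage change in Y is approximately 2.00 times as large.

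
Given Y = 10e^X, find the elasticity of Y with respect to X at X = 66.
Elasticity = 66

Elasticity = (dY/dX) · (X/Y)

dY/dX = 10·e^X
At X = 66: dY/dX = 10·e^66, Y = 10·e^66

Elasticity = (10·e^66) · (66 / (10·e^66)) = 66

Interpretation: for a small percentage change in X, the percentage change in Y is approximately 66.00 times as large.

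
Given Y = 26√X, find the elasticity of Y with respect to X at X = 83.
Elasticity = 1/2

Elasticity = (dY/dX) · (X/Y)

dY/dX = 13/√X
At X = 83: dY/dX = 13·√83/83, Y = 26·√83

Elasticity = (13·√83/83) · (83 / (26·√83)) = 1/2

Interpretation: for a small percentage change in X, the percentage change in Y is approximately 0.50 times as large.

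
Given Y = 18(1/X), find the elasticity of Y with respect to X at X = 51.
Elasticity = -1

Elasticity = (dY/dX) · (X/Y)

dY/dX = -18/X²
At X = 51: dY/dX = -2/289, Y = 6/17

Elasticity = (-2/289) · (51 / (6/17)) = -1

Interpretation: for a small percentage change in X, the percentage change in Y is approximately -1.00 times as large.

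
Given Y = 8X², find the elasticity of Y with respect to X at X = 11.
Elasticity = 2

Elasticity = (dY/dX) · (X/Y)

dY/dX = 16·X
At X = 11: dY/dX = 176, Y = 968

Elasticity = 176 · (11 / 968) = 2

Interpretation: for a small percentage change in X, the percentage change in Y is approximately 2.00 times as large.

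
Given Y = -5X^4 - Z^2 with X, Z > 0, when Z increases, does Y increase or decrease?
Y decreases

Taking the partial derivative:
∂Y/∂Z = -2Z

∂Y/∂Z = -2Z < 0 (assuming positive values)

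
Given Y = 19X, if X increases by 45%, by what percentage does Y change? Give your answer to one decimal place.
45.0%

For Y = 19X:
If X → X(1 + 0.45)
Then Y → Y · (1 + 0.45)^1
     = Y · 1.4500

Percentage change = ((1 + 0.45)^1 − 1) × 100% = 45.0%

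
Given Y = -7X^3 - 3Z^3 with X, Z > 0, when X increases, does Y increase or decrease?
Y decreases

Taking the partial derivative:
∂Y/∂X = -21X^2

∂Y/∂X = -21X^2 < 0 (assuming positive values)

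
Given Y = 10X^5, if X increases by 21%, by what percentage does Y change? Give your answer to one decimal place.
159.4%

For Y = 10X^5:
If X → X(1 + 0.21)
Then Y → Y · (1 + 0.21)^5
     ≈ Y · 2.5937

Percentage change = ((1 + 0.21)^5 − 1) × 100% ≈ 159.4%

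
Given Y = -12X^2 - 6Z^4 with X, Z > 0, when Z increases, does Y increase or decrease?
Y decreases

Taking the partial derivative:
∂Y/∂Z = -24Z^3

∂Y/∂Z = -24Z^3 < 0 (assuming positive values)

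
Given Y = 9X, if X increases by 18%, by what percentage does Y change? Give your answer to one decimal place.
18.0%

For Y = 9X:
If X → X(1 + 0.18)
Then Y → Y · (1 + 0.18)^1
     = Y · 1.1800

Percentage change = ((1 + 0.18)^1 − 1) × 100% = 18.0%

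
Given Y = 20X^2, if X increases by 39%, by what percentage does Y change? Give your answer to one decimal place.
93.2%

For Y = 20X^2:
If X → X(1 + 0.39)
Then Y → Y · (1 + 0.39)^2
     = Y · 1.9321

Percentage change = ((1 + 0.39)^2 − 1) × 100% ≈ 93.2%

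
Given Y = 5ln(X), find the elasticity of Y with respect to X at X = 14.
Elasticity = 1/ln(14) ≈ 0.3789

Elasticity = (dY/dX) · (X/Y)

dY/dX = 5/X
At X = 14: dY/dX = 5/14, Y = 5·ln(14)

Elasticity = (5/14) · (14 / (5·ln(14))) = 1/ln(14) ≈ 0.3789

Interpretation: for a small percentage change in X, the percentage change in Y is approximately 0.38 times as large.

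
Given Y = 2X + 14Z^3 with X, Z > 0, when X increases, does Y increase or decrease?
Y increases

Taking the partial derivative:
∂Y/∂X = 2

∂Y/∂X = 2 > 0 (assuming positive values)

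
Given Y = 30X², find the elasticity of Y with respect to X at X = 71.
Elasticity = 2

Elasticity = (dY/dX) · (X/Y)

dY/dX = 60·X
At X = 71: dY/dX = 4260, Y = 151230

Elasticity = 4260 · (71 / 151230) = 2

Interpretation: for a small percentage change in X, the percentage change in Y is approximately 2.00 times as large.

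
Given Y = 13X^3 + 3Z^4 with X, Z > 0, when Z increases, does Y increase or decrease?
Y increases

Taking the partial derivative:
∂Y/∂Z = 12Z^3

∂Y/∂Z = 12Z^3 > 0 (assuming positive values)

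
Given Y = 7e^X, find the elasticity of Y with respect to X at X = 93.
Elasticity = 93

Elasticity = (dY/dX) · (X/Y)

dY/dX = 7·e^X
At X = 93: dY/dX = 7·e^93, Y = 7·e^93

Elasticity = (7·e^93) · (93 / (7·e^93)) = 93

Interpretation: for a small percentage change in X, the percentage change in Y is approximately 93.00 times as large.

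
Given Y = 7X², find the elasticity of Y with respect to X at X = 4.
Elasticity = 2

Elasticity = (dY/dX) · (X/Y)

dY/dX = 14·X
At X = 4: dY/dX = 56, Y = 112

Elasticity = 56 · (4 / 112) = 2

Interpretation: for a small percentage change in X, the percentage change in Y is approximately 2.00 times as large.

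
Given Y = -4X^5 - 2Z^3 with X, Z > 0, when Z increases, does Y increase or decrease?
Y decreases

Taking the partial derivative:
∂Y/∂Z = -6Z^2

∂Y/∂Z = -6Z^2 < 0 (assuming positive values)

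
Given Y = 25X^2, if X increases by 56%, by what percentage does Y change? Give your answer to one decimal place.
143.4%

For Y = 25X^2:
If X → X(1 + 0.56)
Then Y → Y · (1 + 0.56)^2
     = Y · 2.4336

Percentage change = ((1 + 0.56)^2 − 1) × 100% ≈ 143.4%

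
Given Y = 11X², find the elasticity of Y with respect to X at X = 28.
Elasticity = 2

Elasticity = (dY/dX) · (X/Y)

dY/dX = 22·X
At X = 28: dY/dX = 616, Y = 8624

Elasticity = 616 · (28 / 8624) = 2

Interpretation: for a small percentage change in X, the percentage change in Y is approximately 2.00 times as large.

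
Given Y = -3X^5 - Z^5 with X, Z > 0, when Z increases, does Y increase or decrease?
Y decreases

Taking the partial derivative:
∂Y/∂Z = -5Z^4

∂Y/∂Z = -5Z^4 < 0 (assuming positive values)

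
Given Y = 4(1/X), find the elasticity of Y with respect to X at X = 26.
Elasticity = -1

Elasticity = (dY/dX) · (X/Y)

dY/dX = -4/X²
At X = 26: dY/dX = -1/169, Y = 2/13

Elasticity = (-1/169) · (26 / (2/13)) = -1

Interpretation: for a small percentage change in X, the percentage change in Y is approximately -1.00 times as large.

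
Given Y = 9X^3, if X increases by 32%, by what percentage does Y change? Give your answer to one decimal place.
130.0%

For Y = 9X^3:
If X → X(1 + 0.32)
Then Y → Y · (1 + 0.32)^3
     ≈ Y · 2.3000

Percentage change = ((1 + 0.32)^3 − 1) × 100% ≈ 130.0%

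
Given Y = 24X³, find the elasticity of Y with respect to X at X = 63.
Elasticity = 3

Elasticity = (dY/dX) · (X/Y)

dY/dX = 72·X²
At X = 63: dY/dX = 285768, Y = 6001128

Elasticity = 285768 · (63 / 6001128) = 3

Interpretation: for a small percentage change in X, the percentage change in Y is approximately 3.00 times as large.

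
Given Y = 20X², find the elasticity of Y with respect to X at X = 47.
Elasticity = 2

Elasticity = (dY/dX) · (X/Y)

dY/dX = 40·X
At X = 47: dY/dX = 1880, Y = 44180

Elasticity = 1880 · (47 / 44180) = 2

Interpretation: for a small percentage change in X, the percentage change in Y is approximately 2.00 times as large.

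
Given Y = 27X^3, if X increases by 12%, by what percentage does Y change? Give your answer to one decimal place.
40.5%

For Y = 27X^3:
If X → X(1 + 0.12)
Then Y → Y · (1 + 0.12)^3
     ≈ Y · 1.4049

Percentage change = ((1 + 0.12)^3 − 1) × 100% ≈ 40.5%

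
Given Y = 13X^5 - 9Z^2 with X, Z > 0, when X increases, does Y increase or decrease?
Y increases

Taking the partial derivative:
∂Y/∂X = 65X^4

∂Y/∂X = 65X^4 > 0 (assuming positive values)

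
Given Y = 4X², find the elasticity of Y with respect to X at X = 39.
Elasticity = 2

Elasticity = (dY/dX) · (X/Y)

dY/dX = 8·X
At X = 39: dY/dX = 312, Y = 6084

Elasticity = 312 · (39 / 6084) = 2

Interpretation: for a small percentage change in X, the percentage change in Y is approximately 2.00 times as large.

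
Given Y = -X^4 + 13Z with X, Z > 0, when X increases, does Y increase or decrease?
Y decreases

Taking the partial derivative:
∂Y/∂X = -4X^3

∂Y/∂X = -4X^3 < 0 (assuming positive values)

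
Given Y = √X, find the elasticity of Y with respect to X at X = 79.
Elasticity = 1/2

Elasticity = (dY/dX) · (X/Y)

dY/dX = 1/(2·√X)
At X = 79: dY/dX = √79/158, Y = √79

Elasticity = (√79/158) · (79 / (√79)) = 1/2

Interpretation: for a small percentage change in X, the percentage change in Y is approximately 0.50 times as large.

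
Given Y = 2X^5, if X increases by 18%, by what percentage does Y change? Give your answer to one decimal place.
128.8%

For Y = 2X^5:
If X → X(1 + 0.18)
Then Y → Y · (1 + 0.18)^5
     ≈ Y · 2.2878

Percentage change = ((1 + 0.18)^5 − 1) × 100% ≈ 128.8%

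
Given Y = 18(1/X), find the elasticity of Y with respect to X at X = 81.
Elasticity = -1

Elasticity = (dY/dX) · (X/Y)

dY/dX = -18/X²
At X = 81: dY/dX = -2/729, Y = 2/9

Elasticity = (-2/729) · (81 / (2/9)) = -1

Interpretation: for a small percentage change in X, the percentage change in Y is approximately -1.00 times as large.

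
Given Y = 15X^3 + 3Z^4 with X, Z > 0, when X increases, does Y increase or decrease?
Y increases

Taking the partial derivative:
∂Y/∂X = 45X^2

∂Y/∂X = 45X^2 > 0 (assuming positive values)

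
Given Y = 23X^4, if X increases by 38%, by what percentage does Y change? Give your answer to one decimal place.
262.7%

For Y = 23X^4:
If X → X(1 + 0.38)
Then Y → Y · (1 + 0.38)^4
     ≈ Y · 3.6267

Percentage change = ((1 + 0.38)^4 − 1) × 100% ≈ 262.7%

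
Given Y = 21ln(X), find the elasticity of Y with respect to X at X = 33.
Elasticity = 1/ln(33) ≈ 0.2860

Elasticity = (dY/dX) · (X/Y)

dY/dX = 21/X
At X = 33: dY/dX = 7/11, Y = 21·ln(33)

Elasticity = (7/11) · (33 / (21·ln(33))) = 1/ln(33) ≈ 0.2860

Interpretation: for a small percentage change in X, the percentage change in Y is approximately 0.29 times as large.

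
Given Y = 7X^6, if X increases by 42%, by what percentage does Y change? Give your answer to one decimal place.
719.8%

For Y = 7X^6:
If X → X(1 + 0.42)
Then Y → Y · (1 + 0.42)^6
     ≈ Y · 8.1984

Percentage change = ((1 + 0.42)^6 − 1) × 100% ≈ 719.8%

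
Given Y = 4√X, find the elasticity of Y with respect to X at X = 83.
Elasticity = 1/2

Elasticity = (dY/dX) · (X/Y)

dY/dX = 2/√X
At X = 83: dY/dX = 2·√83/83, Y = 4·√83

Elasticity = (2·√83/83) · (83 / (4·√83)) = 1/2

Interpretation: for a small percentage change in X, the percentage change in Y is approximately 0.50 times as large.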